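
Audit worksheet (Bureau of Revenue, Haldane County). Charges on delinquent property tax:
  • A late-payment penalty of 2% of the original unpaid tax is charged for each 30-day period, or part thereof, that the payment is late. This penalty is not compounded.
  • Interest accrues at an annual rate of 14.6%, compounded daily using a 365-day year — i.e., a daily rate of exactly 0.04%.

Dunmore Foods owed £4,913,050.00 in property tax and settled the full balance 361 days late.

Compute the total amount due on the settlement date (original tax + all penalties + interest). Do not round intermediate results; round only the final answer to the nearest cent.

Penalty periods: ⌈361/30⌉ = 13; penalty = 13 × 2% × £4,913,050.00 = £1,277,393.00
Interest: £4,913,050.00 × ((1 + 0.0004)^361 − 1) = £4,913,050.00 × 0.15531280… = £763,059.5400…
Total = £4,913,050.00 + £1,277,393.0000 + £763,059.5400… = £6,953,502.54

£6,953,502.54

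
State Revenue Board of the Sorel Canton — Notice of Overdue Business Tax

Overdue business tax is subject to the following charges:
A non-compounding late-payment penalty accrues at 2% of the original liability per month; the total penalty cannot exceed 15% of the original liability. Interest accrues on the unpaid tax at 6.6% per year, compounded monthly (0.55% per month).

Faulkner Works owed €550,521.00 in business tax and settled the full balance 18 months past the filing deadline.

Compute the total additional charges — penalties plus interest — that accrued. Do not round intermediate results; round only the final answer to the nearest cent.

€139,703.98

Penalty (uncapped): 18 × 2% × €550,521.00 = €198,187.56; cap = 15% × €550,521.00 = €82,578.15 → penalty = €82,578.15
Interest: €550,521.00 × ((1 + 0.0055)^18 − 1) = €550,521.00 × 0.1037669… = €57,125.8332…
Penalties + interest = €82,578.1500 + €57,125.8332… = €139,703.98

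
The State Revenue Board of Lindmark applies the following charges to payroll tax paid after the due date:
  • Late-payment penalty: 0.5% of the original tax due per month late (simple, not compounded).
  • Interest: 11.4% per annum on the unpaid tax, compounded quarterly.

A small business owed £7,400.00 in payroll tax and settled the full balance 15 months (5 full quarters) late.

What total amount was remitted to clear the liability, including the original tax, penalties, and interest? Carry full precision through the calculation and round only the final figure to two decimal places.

Late-payment penalty: 15 × 0.5% × £7,400.00 = £555.00
Interest (11.4%/yr ÷ 4 = 2.85%/quarter): £7,400.00 × ((1 + 0.0285)^5 − 1) = £1,116.3441…
Total = £7,400.00 + £555.0000 + £1,116.3441… = £9,071.34

£9,071.34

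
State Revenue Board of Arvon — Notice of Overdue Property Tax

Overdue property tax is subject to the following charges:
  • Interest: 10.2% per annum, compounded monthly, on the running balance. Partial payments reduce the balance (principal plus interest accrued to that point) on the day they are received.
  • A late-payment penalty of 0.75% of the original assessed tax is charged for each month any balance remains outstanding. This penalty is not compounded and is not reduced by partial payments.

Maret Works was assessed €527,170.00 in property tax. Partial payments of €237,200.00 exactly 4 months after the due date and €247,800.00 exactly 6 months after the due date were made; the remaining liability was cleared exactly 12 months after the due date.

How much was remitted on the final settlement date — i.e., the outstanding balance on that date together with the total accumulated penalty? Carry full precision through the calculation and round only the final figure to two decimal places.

€116,445.94

Monthly rate = 10.2% ÷ 12 = 0.85%
Balance at month 4: €527,170.0000 × (1 + 0.0085)^4 = €545,323.6059…
After €237,200.00 payment: €545,323.6059… − €237,200.00 = €308,123.6059…
Balance at month 6: €308,123.6059… × (1 + 0.0085)^2 = €313,383.9692…
After €247,800.00 payment: €313,383.9692… − €247,800.00 = €65,583.9692…
Balance at month 12: €65,583.9692… × (1 + 0.0085)^6 = €69,000.6389…
Penalty: 12 × 0.75% × €527,170.00 = €47,445.30
Final settlement = outstanding balance + penalty = €69,000.6389… + €47,445.30 = €116,445.94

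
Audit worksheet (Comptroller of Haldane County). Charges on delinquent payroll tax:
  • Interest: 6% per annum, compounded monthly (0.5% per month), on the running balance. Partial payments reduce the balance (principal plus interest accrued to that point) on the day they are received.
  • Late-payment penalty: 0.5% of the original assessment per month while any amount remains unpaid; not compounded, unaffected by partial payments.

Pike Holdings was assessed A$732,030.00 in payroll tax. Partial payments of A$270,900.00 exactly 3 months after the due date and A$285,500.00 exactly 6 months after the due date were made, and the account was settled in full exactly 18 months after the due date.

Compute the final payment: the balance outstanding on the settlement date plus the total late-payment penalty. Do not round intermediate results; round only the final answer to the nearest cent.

Balance at month 3: A$732,030.0000 × (1 + 0.005)^3 = A$743,065.4438…
After A$270,900.00 payment: A$743,065.4438… − A$270,900.00 = A$472,165.4438…
Balance at month 6: A$472,165.4438… × (1 + 0.005)^3 = A$479,283.3968…
After A$285,500.00 payment: A$479,283.3968… − A$285,500.00 = A$193,783.3968…
Balance at month 18: A$193,783.3968… × (1 + 0.005)^12 = A$205,735.5327…
Penalty: 18 × 0.5% × A$732,030.00 = A$65,882.70
Final settlement = outstanding balance + penalty = A$205,735.5327… + A$65,882.70 = A$271,618.23

A$271,618.23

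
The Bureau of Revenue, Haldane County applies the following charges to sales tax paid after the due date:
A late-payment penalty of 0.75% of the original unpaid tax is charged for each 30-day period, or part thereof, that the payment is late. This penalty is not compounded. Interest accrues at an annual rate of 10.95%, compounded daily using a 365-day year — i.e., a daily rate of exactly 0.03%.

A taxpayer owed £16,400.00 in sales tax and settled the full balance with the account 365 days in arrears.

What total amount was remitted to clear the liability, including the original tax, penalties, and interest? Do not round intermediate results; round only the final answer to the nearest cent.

Penalty periods: ⌈365/30⌉ = 13; penalty = 13 × 0.75% × £16,400.00 = £1,599.00
Interest: £16,400.00 × ((1 + 0.0003)^365 − 1) = £16,400.00 × 0.11570175… = £1,897.5087…
Total = £16,400.00 + £1,599.0000 + £1,897.5087… = £19,896.51

£19,896.51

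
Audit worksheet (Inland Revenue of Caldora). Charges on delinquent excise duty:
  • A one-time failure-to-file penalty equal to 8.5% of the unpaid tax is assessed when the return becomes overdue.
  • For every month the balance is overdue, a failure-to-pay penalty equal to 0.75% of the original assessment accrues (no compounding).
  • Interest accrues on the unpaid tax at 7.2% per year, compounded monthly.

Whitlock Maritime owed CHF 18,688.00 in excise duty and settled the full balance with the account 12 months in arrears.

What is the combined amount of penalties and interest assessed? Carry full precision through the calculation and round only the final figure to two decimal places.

Failure-to-file penalty: 8.5% × CHF 18,688.00 = CHF 1,588.48
Failure-to-pay penalty = 0.75% × CHF 18,688.00 × 12 mo = CHF 1,681.92
Interest (7.2%/yr ÷ 12 = 0.6%/month): CHF 18,688.00 × ((1 + 0.006)^12 − 1) = CHF 1,390.8388…
Penalties + interest = CHF 3,270.4000 + CHF 1,390.8388… = CHF 4,661.24

CHF 4,661.24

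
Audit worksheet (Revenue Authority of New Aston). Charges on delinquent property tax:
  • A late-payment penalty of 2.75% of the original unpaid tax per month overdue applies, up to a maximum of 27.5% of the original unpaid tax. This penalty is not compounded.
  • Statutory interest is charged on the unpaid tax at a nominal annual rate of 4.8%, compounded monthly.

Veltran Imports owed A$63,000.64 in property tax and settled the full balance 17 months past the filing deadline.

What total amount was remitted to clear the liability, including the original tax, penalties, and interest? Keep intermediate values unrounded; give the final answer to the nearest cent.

Penalty (uncapped): 17 × 2.75% × A$63,000.64 = A$29,452.80…; cap = 27.5% × A$63,000.64 = A$17,325.18… → penalty = A$17,325.18…
Interest (4.8%/yr ÷ 12 = 0.4%/month): A$63,000.64 × ((1 + 0.004)^17 − 1) = A$4,423.9135…
Total = A$63,000.64 + A$17,325.1760 + A$4,423.9135… = A$84,749.73

A$84,749.73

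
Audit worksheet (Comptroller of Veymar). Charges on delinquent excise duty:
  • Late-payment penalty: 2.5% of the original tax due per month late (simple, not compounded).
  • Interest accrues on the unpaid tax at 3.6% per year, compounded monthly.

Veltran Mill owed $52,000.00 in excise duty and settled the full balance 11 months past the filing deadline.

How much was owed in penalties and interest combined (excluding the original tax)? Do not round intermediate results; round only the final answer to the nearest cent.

$16,041.97

Late-payment penalty = 2.5% × $52,000.00 × 11 mo = $14,300.00
Interest (3.6%/yr ÷ 12 = 0.3%/month): $52,000.00 × ((1 + 0.003)^11 − 1) = $1,741.9731…
Penalties + interest = $14,300.0000 + $1,741.9731… = $16,041.97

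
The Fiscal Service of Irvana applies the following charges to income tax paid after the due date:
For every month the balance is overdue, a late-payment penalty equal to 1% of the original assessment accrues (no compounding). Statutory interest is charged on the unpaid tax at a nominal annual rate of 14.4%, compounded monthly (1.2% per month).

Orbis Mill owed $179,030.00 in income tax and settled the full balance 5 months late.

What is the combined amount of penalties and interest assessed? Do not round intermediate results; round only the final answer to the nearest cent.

$19,954.22

Late-payment penalty: 5 × 1% × $179,030.00 = $8,951.50
Interest: $179,030.00 × ((1 + 0.012)^5 − 1) = $179,030.00 × 0.0614574… = $11,002.7154…
Penalties + interest = $8,951.5000 + $11,002.7154… = $19,954.22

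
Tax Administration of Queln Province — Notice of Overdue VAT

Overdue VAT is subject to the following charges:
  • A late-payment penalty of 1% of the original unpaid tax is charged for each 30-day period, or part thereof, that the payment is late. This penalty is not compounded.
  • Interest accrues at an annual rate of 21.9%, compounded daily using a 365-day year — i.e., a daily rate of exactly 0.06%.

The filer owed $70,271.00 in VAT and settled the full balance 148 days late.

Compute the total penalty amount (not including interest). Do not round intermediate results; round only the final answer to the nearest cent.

$3,513.55

Penalty periods: ⌈148/30⌉ = 5; penalty = 5 × 1% × $70,271.00 = $3,513.55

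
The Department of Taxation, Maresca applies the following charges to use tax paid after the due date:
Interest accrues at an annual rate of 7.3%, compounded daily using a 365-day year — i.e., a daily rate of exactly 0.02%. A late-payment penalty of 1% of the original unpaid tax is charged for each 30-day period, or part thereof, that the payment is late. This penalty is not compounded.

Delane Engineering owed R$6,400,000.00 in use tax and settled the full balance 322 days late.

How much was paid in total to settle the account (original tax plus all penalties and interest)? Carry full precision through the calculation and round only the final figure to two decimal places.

Penalty periods: ⌈322/30⌉ = 11; penalty = 11 × 1% × R$6,400,000.00 = R$704,000.00
Interest: R$6,400,000.00 × ((1 + 0.0002)^322 − 1) = R$6,400,000.00 × 0.06651205… = R$425,677.1429…
Total = R$6,400,000.00 + R$704,000.0000 + R$425,677.1429… = R$7,529,677.14

R$7,529,677.14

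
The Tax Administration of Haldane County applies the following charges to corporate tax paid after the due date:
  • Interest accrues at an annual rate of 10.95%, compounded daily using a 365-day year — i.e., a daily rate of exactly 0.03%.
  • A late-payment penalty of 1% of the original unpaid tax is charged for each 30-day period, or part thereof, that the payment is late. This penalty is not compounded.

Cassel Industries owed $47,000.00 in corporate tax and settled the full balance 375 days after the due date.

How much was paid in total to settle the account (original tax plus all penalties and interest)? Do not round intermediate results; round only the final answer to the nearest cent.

$58,705.51

Penalty periods: ⌈375/30⌉ = 13; penalty = 13 × 1% × $47,000.00 = $6,110.00
Interest: $47,000.00 × ((1 + 0.0003)^375 − 1) = $47,000.00 × 0.11905338… = $5,595.5087…
Total = $47,000.00 + $6,110.0000 + $5,595.5087… = $58,705.51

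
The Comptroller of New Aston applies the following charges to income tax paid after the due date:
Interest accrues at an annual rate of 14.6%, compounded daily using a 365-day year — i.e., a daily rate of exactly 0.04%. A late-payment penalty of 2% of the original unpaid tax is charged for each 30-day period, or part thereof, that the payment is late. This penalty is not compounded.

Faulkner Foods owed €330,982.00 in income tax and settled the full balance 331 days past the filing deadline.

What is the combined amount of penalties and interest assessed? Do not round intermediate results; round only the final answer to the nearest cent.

Penalty periods: ⌈331/30⌉ = 12; penalty = 12 × 2% × €330,982.00 = €79,435.68
Interest: €330,982.00 × ((1 + 0.0004)^331 − 1) = €330,982.00 × 0.14153463… = €46,845.4161…
Penalties + interest = €79,435.6800 + €46,845.4161… = €126,281.10

€126,281.10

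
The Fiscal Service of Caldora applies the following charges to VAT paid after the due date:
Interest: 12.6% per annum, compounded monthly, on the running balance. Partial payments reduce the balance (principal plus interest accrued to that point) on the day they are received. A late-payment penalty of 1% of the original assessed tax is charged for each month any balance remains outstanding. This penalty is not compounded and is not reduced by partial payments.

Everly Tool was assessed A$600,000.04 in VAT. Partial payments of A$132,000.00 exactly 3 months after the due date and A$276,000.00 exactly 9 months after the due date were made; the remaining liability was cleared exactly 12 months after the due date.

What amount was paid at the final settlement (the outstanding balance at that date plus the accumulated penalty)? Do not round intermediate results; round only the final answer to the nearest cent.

A$322,325.87

Monthly rate = 12.6% ÷ 12 = 1.05%
Balance at month 3: A$600,000.0400 × (1 + 0.0105)^3 = A$619,099.1858…
After A$132,000.00 payment: A$619,099.1858… − A$132,000.00 = A$487,099.1858…
Balance at month 9: A$487,099.1858… × (1 + 0.0105)^6 = A$518,603.3416…
After A$276,000.00 payment: A$518,603.3416… − A$276,000.00 = A$242,603.3416…
Balance at month 12: A$242,603.3416… × (1 + 0.0105)^3 = A$250,325.8687…
Penalty: 12 × 1% × A$600,000.04 = A$72,000.00…
Final settlement = outstanding balance + penalty = A$250,325.8687… + A$72,000.00… = A$322,325.87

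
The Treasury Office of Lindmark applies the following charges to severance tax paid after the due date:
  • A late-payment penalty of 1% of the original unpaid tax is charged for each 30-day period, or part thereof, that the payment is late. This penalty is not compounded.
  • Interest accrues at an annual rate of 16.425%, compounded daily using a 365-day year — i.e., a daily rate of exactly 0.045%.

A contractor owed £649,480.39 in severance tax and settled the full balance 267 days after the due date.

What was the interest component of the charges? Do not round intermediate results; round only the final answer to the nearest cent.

Interest: £649,480.39 × ((1 + 0.00045)^267 − 1) = £649,480.39 × 0.12763551… = £82,896.7630…

£82,896.76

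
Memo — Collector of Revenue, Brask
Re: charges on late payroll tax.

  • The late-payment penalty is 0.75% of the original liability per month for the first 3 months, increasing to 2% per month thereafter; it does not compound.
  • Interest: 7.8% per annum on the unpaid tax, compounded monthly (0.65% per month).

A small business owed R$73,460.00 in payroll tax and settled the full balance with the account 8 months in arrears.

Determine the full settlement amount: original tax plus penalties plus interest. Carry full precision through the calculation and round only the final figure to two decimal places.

R$86,366.81

Penalty, months 1–3: 3 × 0.75% × R$73,460.00 = R$1,652.85
Penalty, months 4–8: 5 × 2% × R$73,460.00 = R$7,346.00
Interest: R$73,460.00 × ((1 + 0.0065)^8 − 1) = R$73,460.00 × 0.0531985… = R$3,907.9621…
Total = R$73,460.00 + R$8,998.8500 + R$3,907.9621… = R$86,366.81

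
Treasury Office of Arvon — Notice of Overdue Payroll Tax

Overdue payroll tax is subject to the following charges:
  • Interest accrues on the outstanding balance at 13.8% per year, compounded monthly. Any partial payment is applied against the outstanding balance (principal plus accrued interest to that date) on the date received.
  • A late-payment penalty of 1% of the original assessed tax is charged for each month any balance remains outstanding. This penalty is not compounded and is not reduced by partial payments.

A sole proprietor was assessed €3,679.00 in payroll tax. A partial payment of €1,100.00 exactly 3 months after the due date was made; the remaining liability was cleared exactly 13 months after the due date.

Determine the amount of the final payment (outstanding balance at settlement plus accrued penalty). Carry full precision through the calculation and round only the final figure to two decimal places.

Monthly rate = 13.8% ÷ 12 = 1.15%
Balance at month 3: €3,679.0000 × (1 + 0.0115)^3 = €3,807.3907…
After €1,100.00 payment: €3,807.3907… − €1,100.00 = €2,707.3907…
Balance at month 13: €2,707.3907… × (1 + 0.0115)^10 = €3,035.3572…
Penalty: 13 × 1% × €3,679.00 = €478.27
Final settlement = outstanding balance + penalty = €3,035.3572… + €478.27 = €3,513.63

€3,513.63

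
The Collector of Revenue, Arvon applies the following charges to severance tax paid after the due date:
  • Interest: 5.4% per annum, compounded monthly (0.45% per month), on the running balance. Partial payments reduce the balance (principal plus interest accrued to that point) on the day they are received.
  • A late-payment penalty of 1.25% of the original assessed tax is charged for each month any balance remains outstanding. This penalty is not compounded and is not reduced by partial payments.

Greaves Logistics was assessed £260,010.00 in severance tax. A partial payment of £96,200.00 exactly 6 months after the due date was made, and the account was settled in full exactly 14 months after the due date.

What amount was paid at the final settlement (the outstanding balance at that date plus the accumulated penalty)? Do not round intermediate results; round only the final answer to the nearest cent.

£222,662.01

Balance at month 6: £260,010.0000 × (1 + 0.0045)^6 = £267,109.7235…
After £96,200.00 payment: £267,109.7235… − £96,200.00 = £170,909.7235…
Balance at month 14: £170,909.7235… × (1 + 0.0045)^8 = £177,160.2564…
Penalty: 14 × 1.25% × £260,010.00 = £45,501.75
Final settlement = outstanding balance + penalty = £177,160.2564… + £45,501.75 = £222,662.01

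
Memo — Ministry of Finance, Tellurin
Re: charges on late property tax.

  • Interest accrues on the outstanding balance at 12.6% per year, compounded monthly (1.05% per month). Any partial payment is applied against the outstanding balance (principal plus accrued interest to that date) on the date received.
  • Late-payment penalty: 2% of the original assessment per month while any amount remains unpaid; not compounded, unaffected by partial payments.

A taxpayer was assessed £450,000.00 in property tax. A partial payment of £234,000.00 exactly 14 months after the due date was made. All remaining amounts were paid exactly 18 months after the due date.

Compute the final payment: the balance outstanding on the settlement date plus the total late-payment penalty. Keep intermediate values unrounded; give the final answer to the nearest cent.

Balance at month 14: £450,000.0000 × (1 + 0.0105)^14 = £520,859.9485…
After £234,000.00 payment: £520,859.9485… − £234,000.00 = £286,859.9485…
Balance at month 18: £286,859.9485… × (1 + 0.0105)^4 = £299,099.1560…
Penalty: 18 × 2% × £450,000.00 = £162,000.00
Final settlement = outstanding balance + penalty = £299,099.1560… + £162,000.00 = £461,099.16

£461,099.16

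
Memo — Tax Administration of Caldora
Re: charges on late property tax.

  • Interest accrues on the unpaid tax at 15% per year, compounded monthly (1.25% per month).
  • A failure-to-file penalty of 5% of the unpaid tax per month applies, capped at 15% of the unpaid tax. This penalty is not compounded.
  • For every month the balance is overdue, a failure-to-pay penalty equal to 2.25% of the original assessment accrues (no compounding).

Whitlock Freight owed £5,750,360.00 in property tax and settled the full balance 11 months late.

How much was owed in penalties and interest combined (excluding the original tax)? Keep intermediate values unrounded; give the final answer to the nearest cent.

£3,127,760.05

Failure-to-file: 11 × 5% × £5,750,360.00 = £3,162,698.00, capped at 15% × £5,750,360.00 = £862,554.00
Failure-to-pay penalty: 11 × 2.25% × £5,750,360.00 = £1,423,214.10
Interest: £5,750,360.00 × ((1 + 0.0125)^11 − 1) = £5,750,360.00 × 0.1464242… = £841,991.9492…
Penalties + interest = £2,285,768.1000 + £841,991.9492… = £3,127,760.05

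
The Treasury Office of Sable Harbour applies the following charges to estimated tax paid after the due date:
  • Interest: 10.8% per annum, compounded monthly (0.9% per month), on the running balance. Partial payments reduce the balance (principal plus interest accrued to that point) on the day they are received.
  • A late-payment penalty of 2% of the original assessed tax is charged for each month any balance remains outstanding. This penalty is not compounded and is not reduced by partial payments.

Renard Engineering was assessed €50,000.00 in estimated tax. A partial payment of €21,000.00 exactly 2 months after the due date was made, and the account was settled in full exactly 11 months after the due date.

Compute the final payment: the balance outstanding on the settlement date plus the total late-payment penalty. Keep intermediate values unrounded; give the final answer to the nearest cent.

Balance at month 2: €50,000.0000 × (1 + 0.009)^2 = €50,904.0500
After €21,000.00 payment: €50,904.0500 − €21,000.00 = €29,904.0500
Balance at month 11: €29,904.0500 × (1 + 0.009)^9 = €32,415.3344…
Penalty: 11 × 2% × €50,000.00 = €11,000.00
Final settlement = outstanding balance + penalty = €32,415.3344… + €11,000.00 = €43,415.33

€43,415.33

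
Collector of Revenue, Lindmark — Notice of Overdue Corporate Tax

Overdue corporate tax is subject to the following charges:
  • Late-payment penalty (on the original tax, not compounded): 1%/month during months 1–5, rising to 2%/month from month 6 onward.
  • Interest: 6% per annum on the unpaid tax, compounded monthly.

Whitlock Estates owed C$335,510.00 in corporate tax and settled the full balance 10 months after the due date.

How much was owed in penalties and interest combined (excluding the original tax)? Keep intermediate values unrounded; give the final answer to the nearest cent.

Penalty, months 1–5: 5 × 1% × C$335,510.00 = C$16,775.50
Penalty, months 6–10: 5 × 2% × C$335,510.00 = C$33,551.00
Interest (6%/yr ÷ 12 = 0.5%/month): C$335,510.00 × ((1 + 0.005)^10 − 1) = C$17,158.0257…
Penalties + interest = C$50,326.5000 + C$17,158.0257… = C$67,484.53

C$67,484.53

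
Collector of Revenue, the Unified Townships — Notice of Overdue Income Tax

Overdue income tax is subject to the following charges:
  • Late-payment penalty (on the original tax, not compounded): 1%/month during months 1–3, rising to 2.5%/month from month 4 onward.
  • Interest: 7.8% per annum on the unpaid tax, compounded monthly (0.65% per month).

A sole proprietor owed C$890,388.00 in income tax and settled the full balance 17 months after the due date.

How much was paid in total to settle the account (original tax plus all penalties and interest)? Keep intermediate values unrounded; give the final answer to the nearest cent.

C$1,332,409.61

Penalty, months 1–3: 3 × 1% × C$890,388.00 = C$26,711.64
Penalty, months 4–17: 14 × 2.5% × C$890,388.00 = C$311,635.80
Interest: C$890,388.00 × ((1 + 0.0065)^17 − 1) = C$890,388.00 × 0.1164371… = C$103,674.1665…
Total = C$890,388.00 + C$338,347.4400 + C$103,674.1665… = C$1,332,409.61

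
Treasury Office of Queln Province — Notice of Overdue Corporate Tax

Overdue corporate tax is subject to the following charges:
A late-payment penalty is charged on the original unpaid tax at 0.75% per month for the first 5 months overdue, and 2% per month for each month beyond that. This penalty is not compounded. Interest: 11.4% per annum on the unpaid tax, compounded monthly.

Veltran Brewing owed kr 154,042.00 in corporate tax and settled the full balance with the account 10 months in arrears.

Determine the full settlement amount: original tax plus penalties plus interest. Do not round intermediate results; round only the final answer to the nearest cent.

Penalty, months 1–5: 5 × 0.75% × kr 154,042.00 = kr 5,776.58…
Penalty, months 6–10: 5 × 2% × kr 154,042.00 = kr 15,404.20
Interest (11.4%/yr ÷ 12 = 0.95%/month): kr 154,042.00 × ((1 + 0.0095)^10 − 1) = kr 15,275.7082…
Total = kr 154,042.00 + kr 21,180.7750 + kr 15,275.7082… = kr 190,498.48

kr 190,498.48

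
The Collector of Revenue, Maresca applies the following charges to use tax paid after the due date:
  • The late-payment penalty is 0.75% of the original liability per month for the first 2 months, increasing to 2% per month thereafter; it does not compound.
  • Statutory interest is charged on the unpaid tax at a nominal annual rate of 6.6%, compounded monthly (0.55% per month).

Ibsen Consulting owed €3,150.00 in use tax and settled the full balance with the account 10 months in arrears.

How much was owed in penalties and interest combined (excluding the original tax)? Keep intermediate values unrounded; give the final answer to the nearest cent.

€728.85

Penalty, months 1–2: 2 × 0.75% × €3,150.00 = €47.25
Penalty, months 3–10: 8 × 2% × €3,150.00 = €504.00
Interest: €3,150.00 × ((1 + 0.0055)^10 − 1) = €3,150.00 × 0.0563814… = €177.6014…
Penalties + interest = €551.2500 + €177.6014… = €728.85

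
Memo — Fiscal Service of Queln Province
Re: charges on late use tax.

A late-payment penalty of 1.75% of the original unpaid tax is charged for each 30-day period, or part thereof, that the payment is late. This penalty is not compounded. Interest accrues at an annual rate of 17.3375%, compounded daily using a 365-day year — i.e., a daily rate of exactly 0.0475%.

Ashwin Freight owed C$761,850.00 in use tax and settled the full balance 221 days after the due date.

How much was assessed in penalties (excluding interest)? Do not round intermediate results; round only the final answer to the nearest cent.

C$106,659.00

Penalty periods: ⌈221/30⌉ = 8; penalty = 8 × 1.75% × C$761,850.00 = C$106,659.00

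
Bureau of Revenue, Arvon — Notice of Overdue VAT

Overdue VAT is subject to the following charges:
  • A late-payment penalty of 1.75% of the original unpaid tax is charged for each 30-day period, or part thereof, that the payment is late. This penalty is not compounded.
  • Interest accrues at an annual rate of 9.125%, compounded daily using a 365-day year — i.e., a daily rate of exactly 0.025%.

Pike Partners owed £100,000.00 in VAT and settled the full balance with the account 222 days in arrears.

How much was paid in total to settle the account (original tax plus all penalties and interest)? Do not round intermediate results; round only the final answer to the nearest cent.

£119,706.17

Penalty periods: ⌈222/30⌉ = 8; penalty = 8 × 1.75% × £100,000.00 = £14,000.00
Interest: £100,000.00 × ((1 + 0.00025)^222 − 1) = £100,000.00 × 0.05706168… = £5,706.1685…
Total = £100,000.00 + £14,000.0000 + £5,706.1685… = £119,706.17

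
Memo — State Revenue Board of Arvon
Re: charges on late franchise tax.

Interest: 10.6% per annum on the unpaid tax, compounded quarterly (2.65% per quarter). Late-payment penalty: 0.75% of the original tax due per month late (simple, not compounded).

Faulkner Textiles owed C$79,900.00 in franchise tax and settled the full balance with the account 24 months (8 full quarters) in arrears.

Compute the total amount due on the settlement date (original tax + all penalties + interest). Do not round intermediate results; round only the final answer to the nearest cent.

Late-payment penalty = 0.75% × C$79,900.00 × 24 mo = C$14,382.00
Interest: C$79,900.00 × ((1 + 0.0265)^8 − 1) = C$79,900.00 × 0.2327404… = C$18,595.9581…
Total = C$79,900.00 + C$14,382.0000 + C$18,595.9581… = C$112,877.96

C$112,877.96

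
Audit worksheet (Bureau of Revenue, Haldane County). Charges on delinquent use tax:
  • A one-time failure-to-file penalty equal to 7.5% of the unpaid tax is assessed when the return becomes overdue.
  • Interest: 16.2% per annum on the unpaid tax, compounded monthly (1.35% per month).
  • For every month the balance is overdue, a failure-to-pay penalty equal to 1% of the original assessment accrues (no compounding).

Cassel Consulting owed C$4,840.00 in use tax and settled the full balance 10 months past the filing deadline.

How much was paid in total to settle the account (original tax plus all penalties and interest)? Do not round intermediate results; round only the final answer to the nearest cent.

C$6,381.56

Failure-to-file penalty: 7.5% × C$4,840.00 = C$363.00
Failure-to-pay penalty = 1% × C$4,840.00 × 10 mo = C$484.00
Interest: C$4,840.00 × ((1 + 0.0135)^10 − 1) = C$4,840.00 × 0.1435036… = C$694.5573…
Total = C$4,840.00 + C$847.0000 + C$694.5573… = C$6,381.56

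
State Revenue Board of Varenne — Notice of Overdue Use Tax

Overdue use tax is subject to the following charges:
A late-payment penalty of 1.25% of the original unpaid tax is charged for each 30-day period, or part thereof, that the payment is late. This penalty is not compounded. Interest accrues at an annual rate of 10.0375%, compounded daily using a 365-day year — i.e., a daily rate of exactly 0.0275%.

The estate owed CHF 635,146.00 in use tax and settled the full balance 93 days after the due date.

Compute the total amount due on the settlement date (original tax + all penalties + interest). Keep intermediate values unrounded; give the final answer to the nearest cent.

CHF 683,354.37

Penalty periods: ⌈93/30⌉ = 4; penalty = 4 × 1.25% × CHF 635,146.00 = CHF 31,757.30
Interest: CHF 635,146.00 × ((1 + 0.000275)^93 − 1) = CHF 635,146.00 × 0.02590124… = CHF 16,451.0685…
Total = CHF 635,146.00 + CHF 31,757.3000 + CHF 16,451.0685… = CHF 683,354.37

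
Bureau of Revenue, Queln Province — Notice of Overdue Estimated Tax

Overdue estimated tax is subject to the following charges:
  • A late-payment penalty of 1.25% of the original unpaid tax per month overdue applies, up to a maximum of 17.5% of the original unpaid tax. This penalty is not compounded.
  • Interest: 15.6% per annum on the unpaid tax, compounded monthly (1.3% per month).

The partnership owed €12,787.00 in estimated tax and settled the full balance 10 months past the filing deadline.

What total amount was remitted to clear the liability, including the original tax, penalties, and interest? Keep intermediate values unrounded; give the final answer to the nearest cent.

Penalty: 10 × 1.25% × €12,787.00 = €1,598.38… (below the 17.5% cap of €2,237.73…)
Interest: €12,787.00 × ((1 + 0.013)^10 − 1) = €12,787.00 × 0.1378747… = €1,763.0042…
Total = €12,787.00 + €1,598.3750 + €1,763.0042… = €16,148.38

€16,148.38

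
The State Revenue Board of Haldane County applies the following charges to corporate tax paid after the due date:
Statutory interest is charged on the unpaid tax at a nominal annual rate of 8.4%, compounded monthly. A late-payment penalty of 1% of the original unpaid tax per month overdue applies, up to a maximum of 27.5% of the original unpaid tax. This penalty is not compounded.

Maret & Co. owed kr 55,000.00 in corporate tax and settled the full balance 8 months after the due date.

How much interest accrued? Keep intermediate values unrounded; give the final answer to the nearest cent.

Interest (8.4%/yr ÷ 12 = 0.7%/month): kr 55,000.00 × ((1 + 0.007)^8 − 1) = kr 3,156.5257…

kr 3,156.53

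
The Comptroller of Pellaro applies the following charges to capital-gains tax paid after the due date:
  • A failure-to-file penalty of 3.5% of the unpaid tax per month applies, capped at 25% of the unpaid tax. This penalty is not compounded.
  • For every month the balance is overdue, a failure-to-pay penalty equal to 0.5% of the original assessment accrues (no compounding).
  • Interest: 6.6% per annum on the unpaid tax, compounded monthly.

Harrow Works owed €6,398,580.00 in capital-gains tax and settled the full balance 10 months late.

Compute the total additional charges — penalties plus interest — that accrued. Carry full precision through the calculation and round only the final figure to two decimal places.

€2,280,334.95

Failure-to-file: 10 × 3.5% × €6,398,580.00 = €2,239,503.00, capped at 25% × €6,398,580.00 = €1,599,645.00
Failure-to-pay penalty = 0.5% × €6,398,580.00 × 10 mo = €319,929.00
Interest (6.6%/yr ÷ 12 = 0.55%/month): €6,398,580.00 × ((1 + 0.0055)^10 − 1) = €360,760.9524…
Penalties + interest = €1,919,574.0000 + €360,760.9524… = €2,280,334.95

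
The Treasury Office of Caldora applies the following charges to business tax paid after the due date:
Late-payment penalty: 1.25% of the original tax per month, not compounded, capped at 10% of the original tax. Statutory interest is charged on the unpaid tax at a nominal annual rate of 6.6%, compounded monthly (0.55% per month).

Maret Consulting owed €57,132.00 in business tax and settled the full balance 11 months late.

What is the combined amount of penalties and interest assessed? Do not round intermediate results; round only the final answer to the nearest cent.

€9,266.33

Penalty (uncapped): 11 × 1.25% × €57,132.00 = €7,855.65; cap = 10% × €57,132.00 = €5,713.20 → penalty = €5,713.20
Interest: €57,132.00 × ((1 + 0.0055)^11 − 1) = €57,132.00 × 0.0621915… = €3,553.1251…
Penalties + interest = €5,713.2000 + €3,553.1251… = €9,266.33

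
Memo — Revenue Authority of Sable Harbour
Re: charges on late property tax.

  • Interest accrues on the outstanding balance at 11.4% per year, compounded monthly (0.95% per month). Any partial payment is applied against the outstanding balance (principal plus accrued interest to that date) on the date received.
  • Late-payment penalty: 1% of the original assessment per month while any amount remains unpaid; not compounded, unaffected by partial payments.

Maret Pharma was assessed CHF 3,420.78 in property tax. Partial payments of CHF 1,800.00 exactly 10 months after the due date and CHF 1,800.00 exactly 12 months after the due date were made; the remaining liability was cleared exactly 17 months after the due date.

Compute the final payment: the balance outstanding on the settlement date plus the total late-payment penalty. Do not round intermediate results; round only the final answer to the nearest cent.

CHF 788.51

Balance at month 10: CHF 3,420.7800 × (1 + 0.0095)^10 = CHF 3,760.0046…
After CHF 1,800.00 payment: CHF 3,760.0046… − CHF 1,800.00 = CHF 1,960.0046…
Balance at month 12: CHF 1,960.0046… × (1 + 0.0095)^2 = CHF 1,997.4216…
After CHF 1,800.00 payment: CHF 1,997.4216… − CHF 1,800.00 = CHF 197.4216…
Balance at month 17: CHF 197.4216… × (1 + 0.0095)^5 = CHF 206.9790…
Penalty: 17 × 1% × CHF 3,420.78 = CHF 581.53…
Final settlement = outstanding balance + penalty = CHF 206.9790… + CHF 581.53… = CHF 788.51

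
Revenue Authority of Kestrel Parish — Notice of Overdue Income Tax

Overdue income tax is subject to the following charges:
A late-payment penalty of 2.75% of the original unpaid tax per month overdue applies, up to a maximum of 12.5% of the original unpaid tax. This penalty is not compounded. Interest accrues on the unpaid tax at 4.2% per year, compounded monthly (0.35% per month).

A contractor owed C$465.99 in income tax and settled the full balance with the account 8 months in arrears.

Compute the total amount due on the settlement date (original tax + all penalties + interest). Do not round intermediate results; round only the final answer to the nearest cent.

C$537.45

Penalty (uncapped): 8 × 2.75% × C$465.99 = C$102.52…; cap = 12.5% × C$465.99 = C$58.25… → penalty = C$58.25…
Interest: C$465.99 × ((1 + 0.0035)^8 − 1) = C$465.99 × 0.0283454… = C$13.2087…
Total = C$465.99 + C$58.2488… + C$13.2087… = C$537.45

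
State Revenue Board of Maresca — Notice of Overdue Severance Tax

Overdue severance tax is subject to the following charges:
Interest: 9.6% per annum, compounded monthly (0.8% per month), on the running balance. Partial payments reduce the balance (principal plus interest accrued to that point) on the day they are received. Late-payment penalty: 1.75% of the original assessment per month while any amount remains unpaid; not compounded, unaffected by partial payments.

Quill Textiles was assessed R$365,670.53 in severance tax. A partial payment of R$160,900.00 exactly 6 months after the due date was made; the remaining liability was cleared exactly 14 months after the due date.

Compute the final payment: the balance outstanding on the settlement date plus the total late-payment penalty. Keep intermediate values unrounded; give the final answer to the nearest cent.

Balance at month 6: R$365,670.5300 × (1 + 0.008)^6 = R$383,577.5262…
After R$160,900.00 payment: R$383,577.5262… − R$160,900.00 = R$222,677.5262…
Balance at month 14: R$222,677.5262… × (1 + 0.008)^8 = R$237,334.3748…
Penalty: 14 × 1.75% × R$365,670.53 = R$89,589.28…
Final settlement = outstanding balance + penalty = R$237,334.3748… + R$89,589.28… = R$326,923.65

R$326,923.65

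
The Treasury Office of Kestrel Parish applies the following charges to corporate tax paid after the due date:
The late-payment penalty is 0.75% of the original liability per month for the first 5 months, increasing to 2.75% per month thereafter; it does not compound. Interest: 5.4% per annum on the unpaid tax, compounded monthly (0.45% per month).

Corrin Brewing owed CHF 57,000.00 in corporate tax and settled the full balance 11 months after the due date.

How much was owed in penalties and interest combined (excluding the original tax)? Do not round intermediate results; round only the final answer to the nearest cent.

CHF 14,428.35

Penalty, months 1–5: 5 × 0.75% × CHF 57,000.00 = CHF 2,137.50
Penalty, months 6–11: 6 × 2.75% × CHF 57,000.00 = CHF 9,405.00
Interest: CHF 57,000.00 × ((1 + 0.0045)^11 − 1) = CHF 57,000.00 × 0.0506289… = CHF 2,885.8485…
Penalties + interest = CHF 11,542.5000 + CHF 2,885.8485… = CHF 14,428.35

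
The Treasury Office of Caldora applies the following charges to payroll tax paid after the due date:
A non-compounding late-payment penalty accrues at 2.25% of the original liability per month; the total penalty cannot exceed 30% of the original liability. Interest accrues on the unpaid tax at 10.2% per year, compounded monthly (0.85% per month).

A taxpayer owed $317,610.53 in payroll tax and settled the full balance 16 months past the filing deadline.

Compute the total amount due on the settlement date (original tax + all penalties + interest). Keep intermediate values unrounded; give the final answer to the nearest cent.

Penalty (uncapped): 16 × 2.25% × $317,610.53 = $114,339.79…; cap = 30% × $317,610.53 = $95,283.16… → penalty = $95,283.16…
Interest: $317,610.53 × ((1 + 0.0085)^16 − 1) = $317,610.53 × 0.1450236… = $46,061.0248…
Total = $317,610.53 + $95,283.1590 + $46,061.0248… = $458,954.71

$458,954.71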